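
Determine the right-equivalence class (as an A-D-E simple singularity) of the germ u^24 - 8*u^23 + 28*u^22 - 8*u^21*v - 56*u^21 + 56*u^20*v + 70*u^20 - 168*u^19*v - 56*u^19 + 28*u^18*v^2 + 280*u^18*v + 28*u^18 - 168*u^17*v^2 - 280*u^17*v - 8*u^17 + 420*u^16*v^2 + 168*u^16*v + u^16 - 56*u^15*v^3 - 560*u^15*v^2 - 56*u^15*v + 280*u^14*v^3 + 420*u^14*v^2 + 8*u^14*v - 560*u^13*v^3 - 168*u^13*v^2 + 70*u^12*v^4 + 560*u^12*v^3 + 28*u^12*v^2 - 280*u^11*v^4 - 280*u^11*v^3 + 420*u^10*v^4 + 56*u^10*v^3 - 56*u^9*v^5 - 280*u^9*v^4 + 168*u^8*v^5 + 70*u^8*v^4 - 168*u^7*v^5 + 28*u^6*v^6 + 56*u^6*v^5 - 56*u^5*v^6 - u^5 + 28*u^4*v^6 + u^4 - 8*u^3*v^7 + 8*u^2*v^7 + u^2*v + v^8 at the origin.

D_9

The Hessian of f at 0 has rank 0. Corank 2; j^3 = u^2*v has shape L^2 M (L != M), so D-series; mu = 9 gives D_9.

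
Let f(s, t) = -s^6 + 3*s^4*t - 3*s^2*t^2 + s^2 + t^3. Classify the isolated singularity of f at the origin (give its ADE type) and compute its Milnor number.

Type A_{2}, Milnor number mu = 2.

The Hessian of f at 0 has rank 1. Corank 1: A-series; mu = 2 gives A_2.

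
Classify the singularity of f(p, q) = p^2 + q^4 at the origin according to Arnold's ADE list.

A_3

The Hessian of f at 0 has rank 1. Corank 1: A-series; mu = 3 gives A_3.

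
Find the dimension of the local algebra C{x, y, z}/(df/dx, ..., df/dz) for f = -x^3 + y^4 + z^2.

The Hessian of f at 0 has rank 1. Corank 2; j^3 = -x^3 is a perfect cube, so E-series; the 4-jet and mu = 6 give E_6.

6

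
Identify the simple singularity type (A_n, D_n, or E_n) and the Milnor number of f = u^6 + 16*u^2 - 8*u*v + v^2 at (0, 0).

The Hessian of f at 0 has rank 1. Corank 1: A-series; mu = 5 gives A_5.

Type A5, Milnor number mu = 5.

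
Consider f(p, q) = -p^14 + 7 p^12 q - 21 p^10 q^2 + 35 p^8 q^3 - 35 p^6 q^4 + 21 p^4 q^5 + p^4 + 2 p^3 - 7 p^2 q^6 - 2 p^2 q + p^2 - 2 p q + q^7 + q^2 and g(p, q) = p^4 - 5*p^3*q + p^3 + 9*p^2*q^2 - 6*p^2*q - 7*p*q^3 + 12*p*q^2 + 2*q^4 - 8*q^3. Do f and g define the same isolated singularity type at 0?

No.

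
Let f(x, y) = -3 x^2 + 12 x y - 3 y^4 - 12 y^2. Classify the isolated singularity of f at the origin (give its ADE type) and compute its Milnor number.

The Hessian of f at 0 is [[-6, 12], [12, -24]] with rank 1, so corank 1. A Groebner basis of the Jacobian ideal J(f) in C{x,y} is {y^3, x - 2*y}; counting standard monomials gives mu = 3. Corank 1: A-series; mu = 3 gives A_3.

Type A_{3}, Milnor number mu = 3.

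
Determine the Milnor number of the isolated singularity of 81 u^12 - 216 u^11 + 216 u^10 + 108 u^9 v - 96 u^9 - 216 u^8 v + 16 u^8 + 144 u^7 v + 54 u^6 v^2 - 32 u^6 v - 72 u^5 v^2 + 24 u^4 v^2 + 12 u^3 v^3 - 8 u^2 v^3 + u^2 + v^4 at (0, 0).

3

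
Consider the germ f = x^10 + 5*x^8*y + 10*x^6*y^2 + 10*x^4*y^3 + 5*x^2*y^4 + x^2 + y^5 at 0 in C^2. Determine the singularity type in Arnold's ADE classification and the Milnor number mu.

Type A4, Milnor number mu = 4.

The Hessian of f at 0 is [[2, 0], [0, 0]] with rank 1, so corank 1. A Groebner basis of the Jacobian ideal J(f) in C{x,y} is {y^4, x}; counting standard monomials gives mu = 4. Corank 1: A-series; mu = 4 gives A_4.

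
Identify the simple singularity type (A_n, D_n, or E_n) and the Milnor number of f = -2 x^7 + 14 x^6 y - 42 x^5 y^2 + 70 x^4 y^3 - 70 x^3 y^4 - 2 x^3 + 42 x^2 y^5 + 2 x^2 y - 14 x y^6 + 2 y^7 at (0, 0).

The Hessian of f at 0 has rank 0. Corank 2; j^3 = -2*x^2*(x - y) has shape L^2 M (L != M), so D-series; mu = 8 gives D_8.

Type D_{8}, Milnor number mu = 8.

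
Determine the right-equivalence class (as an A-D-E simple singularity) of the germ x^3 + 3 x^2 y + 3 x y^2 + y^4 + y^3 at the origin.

E_6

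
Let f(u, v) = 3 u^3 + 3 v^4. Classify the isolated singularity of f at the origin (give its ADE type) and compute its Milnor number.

The Hessian of f at 0 is [[0, 0], [0, 0]] with rank 0, so corank 2. A Groebner basis of the Jacobian ideal J(f) in C{u,v} is {v^3, u^2}; counting standard monomials gives mu = 6. Corank 2; j^3 = 3*u^3 is a perfect cube, so E-series; the 4-jet and mu = 6 give E_6.

Type E_{6}, Milnor number mu = 6.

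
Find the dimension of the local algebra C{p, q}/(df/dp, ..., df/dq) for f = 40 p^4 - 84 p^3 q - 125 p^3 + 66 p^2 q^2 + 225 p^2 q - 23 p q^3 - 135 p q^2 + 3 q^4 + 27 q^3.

The Hessian of f at 0 is [[0, 0], [0, 0]] with rank 0, so corank 2. A Groebner basis of the Jacobian ideal J(f) in C{p,q} is {1171875*p^2/4 - 703125*p*q/2 + q^4 - 125*q^3/4 + 421875*q^2/4, p^3 - 2475*p^2/4 + 1485*p*q/2 - 3*q^3/20 - 891*q^2/4, p^2*q - 2875*p^2/4 + 1725*p*q/2 - 17*q^3/60 - 1035*q^2/4, -625*p^2 + p*q^2 + 750*p*q - 8*q^3/15 - 225*q^2}; counting standard monomials gives mu = 7. Corank 2; j^3 = -(5*p - 3*q)^3 is a perfect cube, so E-series; the 4-jet and mu = 7 give E_7.

7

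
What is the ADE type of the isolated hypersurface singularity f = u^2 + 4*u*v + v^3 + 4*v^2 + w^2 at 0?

The Hessian of f at 0 has rank 2. Corank 1: A-series; mu = 2 gives A_2.

A2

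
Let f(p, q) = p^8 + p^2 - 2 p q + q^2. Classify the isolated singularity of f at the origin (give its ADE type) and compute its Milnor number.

The Hessian of f at 0 has rank 1. Corank 1: A-series; mu = 7 gives A_7.

Type A7, Milnor number mu = 7.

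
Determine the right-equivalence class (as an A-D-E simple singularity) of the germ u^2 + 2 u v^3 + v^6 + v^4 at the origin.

The Hessian of f at 0 is [[2, 0], [0, 0]] with rank 1, so corank 1. A Groebner basis of the Jacobian ideal J(f) in C{u,v} is {v^3, u}; counting standard monomials gives mu = 3. Corank 1: A-series; mu = 3 gives A_3.

A3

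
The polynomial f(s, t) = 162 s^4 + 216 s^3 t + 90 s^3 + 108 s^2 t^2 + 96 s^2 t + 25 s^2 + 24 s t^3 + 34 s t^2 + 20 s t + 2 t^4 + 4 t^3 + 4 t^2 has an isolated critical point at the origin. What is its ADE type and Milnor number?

Type A3, Milnor number mu = 3.

The Hessian of f at 0 is [[50, 20], [20, 8]] with rank 1, so corank 1. A Groebner basis of the Jacobian ideal J(f) in C{s,t} is {s^2 + 20*s + 8*t, s*t - 50*s - 20*t, 125*s + t^2 + 50*t}; counting standard monomials gives mu = 3. Corank 1: A-series; mu = 3 gives A_3.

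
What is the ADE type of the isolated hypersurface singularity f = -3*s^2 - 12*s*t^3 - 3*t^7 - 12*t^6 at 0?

A6

The Hessian of f at 0 has rank 1. Corank 1: A-series; mu = 6 gives A_6.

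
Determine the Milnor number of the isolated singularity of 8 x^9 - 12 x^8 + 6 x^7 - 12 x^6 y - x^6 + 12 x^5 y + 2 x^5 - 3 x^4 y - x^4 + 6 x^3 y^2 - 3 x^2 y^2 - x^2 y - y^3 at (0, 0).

4

The Hessian of f at 0 is [[0, 0], [0, 0]] with rank 0, so corank 2. A Groebner basis of the Jacobian ideal J(f) in C{x,y} is {y^3, x^2 + 3*y^2, x*y}; counting standard monomials gives mu = 4. Corank 2; j^3 = -y*(x^2 + y^2) splits into three distinct lines over C (the quadratic factor has nonzero discriminant), so D_4.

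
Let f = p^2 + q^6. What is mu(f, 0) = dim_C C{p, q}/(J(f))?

The Hessian of f at 0 is [[2, 0], [0, 0]] with rank 1, so corank 1. A Groebner basis of the Jacobian ideal J(f) in C{p,q} is {q^5, p}; counting standard monomials gives mu = 5. Corank 1: A-series; mu = 5 gives A_5.

5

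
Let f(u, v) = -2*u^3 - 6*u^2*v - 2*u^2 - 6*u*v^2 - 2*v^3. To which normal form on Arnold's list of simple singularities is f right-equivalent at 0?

The Hessian of f at 0 is [[-4, 0], [0, 0]] with rank 1, so corank 1. A Groebner basis of the Jacobian ideal J(f) in C{u,v} is {v^2, u}; counting standard monomials gives mu = 2. Corank 1: A-series; mu = 2 gives A_2.

A_{2}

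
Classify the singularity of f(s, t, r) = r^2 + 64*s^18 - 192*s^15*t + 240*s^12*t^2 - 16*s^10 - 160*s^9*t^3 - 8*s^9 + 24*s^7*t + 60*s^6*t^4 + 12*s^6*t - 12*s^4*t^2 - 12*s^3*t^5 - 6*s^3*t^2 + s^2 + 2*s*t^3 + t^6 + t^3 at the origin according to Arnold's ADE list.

A_{2}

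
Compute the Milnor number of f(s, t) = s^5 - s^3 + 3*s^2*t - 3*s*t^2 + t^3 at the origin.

8

The Hessian of f at 0 has rank 0. Corank 2; j^3 = -(s - t)^3 is a perfect cube, so E-series; the 5-jet and mu = 8 give E_8.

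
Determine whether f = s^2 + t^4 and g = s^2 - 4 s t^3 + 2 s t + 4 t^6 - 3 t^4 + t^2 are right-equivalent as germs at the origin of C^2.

Yes.

The Hessian of f at 0 has rank 1. Corank 1: A-series; mu = 3 gives A_3. The Hessian of g at 0 has rank 1. Corank 1: A-series; mu = 3 gives A_3. Both have type A_3, hence right-equivalent.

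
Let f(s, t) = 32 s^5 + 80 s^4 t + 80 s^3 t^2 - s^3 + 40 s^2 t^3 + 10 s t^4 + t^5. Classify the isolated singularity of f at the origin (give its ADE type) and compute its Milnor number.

Type E_8, Milnor number mu = 8.

The Hessian of f at 0 is [[0, 0], [0, 0]] with rank 0, so corank 2. A Groebner basis of the Jacobian ideal J(f) in C{s,t} is {t^5, s*t^3 + t^4/8, s^2}; counting standard monomials gives mu = 8. Corank 2; j^3 = -s^3 is a perfect cube, so E-series; the 5-jet and mu = 8 give E_8.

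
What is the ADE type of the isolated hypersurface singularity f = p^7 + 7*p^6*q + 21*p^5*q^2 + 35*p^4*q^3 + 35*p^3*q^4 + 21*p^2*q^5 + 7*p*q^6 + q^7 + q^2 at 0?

The Hessian of f at 0 has rank 1. Corank 1: A-series; mu = 6 gives A_6.

A_6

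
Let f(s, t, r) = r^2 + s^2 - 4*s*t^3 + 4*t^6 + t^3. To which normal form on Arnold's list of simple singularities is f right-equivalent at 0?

The Hessian of f at 0 is [[2, 0, 0], [0, 0, 0], [0, 0, 2]] with rank 2, so corank 1. A Groebner basis of the Jacobian ideal J(f) in C{s,t,r} is {t^2, s, r}; counting standard monomials gives mu = 2. Corank 1: A-series; mu = 2 gives A_2.

A2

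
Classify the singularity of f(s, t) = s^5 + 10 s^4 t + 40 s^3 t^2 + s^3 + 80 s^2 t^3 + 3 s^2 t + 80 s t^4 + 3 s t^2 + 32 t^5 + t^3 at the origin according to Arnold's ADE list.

The Hessian of f at 0 has rank 0. Corank 2; j^3 = (s + t)^3 is a perfect cube, so E-series; the 5-jet and mu = 8 give E_8.

E8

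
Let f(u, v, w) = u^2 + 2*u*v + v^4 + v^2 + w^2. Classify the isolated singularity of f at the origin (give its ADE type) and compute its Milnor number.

The Hessian of f at 0 has rank 2. Corank 1: A-series; mu = 3 gives A_3.

Type A3, Milnor number mu = 3.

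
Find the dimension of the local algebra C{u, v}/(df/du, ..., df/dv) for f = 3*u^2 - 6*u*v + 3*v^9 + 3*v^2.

8

The Hessian of f at 0 has rank 1. Corank 1: A-series; mu = 8 gives A_8.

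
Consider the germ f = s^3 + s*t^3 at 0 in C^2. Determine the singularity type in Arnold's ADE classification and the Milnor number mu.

The Hessian of f at 0 is [[0, 0], [0, 0]] with rank 0, so corank 2. A Groebner basis of the Jacobian ideal J(f) in C{s,t} is {s^3, s*t^2, 3*s^2 + t^3}; counting standard monomials gives mu = 7. Corank 2; j^3 = s^3 is a perfect cube, so E-series; the 4-jet and mu = 7 give E_7.

Type E_{7}, Milnor number mu = 7.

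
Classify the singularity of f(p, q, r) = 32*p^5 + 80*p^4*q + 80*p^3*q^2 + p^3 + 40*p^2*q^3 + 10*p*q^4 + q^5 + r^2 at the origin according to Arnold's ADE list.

E_8

The Hessian of f at 0 has rank 1. Corank 2; j^3 = p^3 is a perfect cube, so E-series; the 5-jet and mu = 8 give E_8.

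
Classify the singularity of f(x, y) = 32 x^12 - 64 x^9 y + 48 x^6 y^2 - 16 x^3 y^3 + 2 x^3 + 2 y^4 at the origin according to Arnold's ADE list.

E6

The Hessian of f at 0 is [[0, 0], [0, 0]] with rank 0, so corank 2. A Groebner basis of the Jacobian ideal J(f) in C{x,y} is {y^3, x^2}; counting standard monomials gives mu = 6. Corank 2; j^3 = 2*x^3 is a perfect cube, so E-series; the 4-jet and mu = 6 give E_6.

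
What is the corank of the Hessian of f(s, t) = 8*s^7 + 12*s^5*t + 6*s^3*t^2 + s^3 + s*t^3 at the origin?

Hessian at 0 has rank 0.

2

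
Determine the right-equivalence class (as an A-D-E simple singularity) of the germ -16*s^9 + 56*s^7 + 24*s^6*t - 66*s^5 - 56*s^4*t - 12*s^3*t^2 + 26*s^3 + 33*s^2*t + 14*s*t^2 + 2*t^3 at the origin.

The Hessian of f at 0 is [[0, 0], [0, 0]] with rank 0, so corank 2. A Groebner basis of the Jacobian ideal J(f) in C{s,t} is {t^3, s^2 - 2*t^2/3, s*t + t^2}; counting standard monomials gives mu = 4. Corank 2; j^3 = (2*s + t)*(13*s^2 + 10*s*t + 2*t^2) splits into three distinct lines over C (the quadratic factor has nonzero discriminant), so D_4.

D_4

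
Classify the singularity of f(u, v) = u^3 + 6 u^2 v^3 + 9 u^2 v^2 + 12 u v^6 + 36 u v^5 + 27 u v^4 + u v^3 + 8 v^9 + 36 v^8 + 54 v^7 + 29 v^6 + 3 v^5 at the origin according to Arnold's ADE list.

E_{7}

The Hessian of f at 0 has rank 0. Corank 2; j^3 = u^3 is a perfect cube, so E-series; the 4-jet and mu = 7 give E_7.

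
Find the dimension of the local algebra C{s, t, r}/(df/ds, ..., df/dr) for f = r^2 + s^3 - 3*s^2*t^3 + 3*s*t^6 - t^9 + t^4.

6

The Hessian of f at 0 is [[0, 0, 0], [0, 0, 0], [0, 0, 2]] with rank 1, so corank 2. A Groebner basis of the Jacobian ideal J(f) in C{s,t,r} is {t^3, s^2, r}; counting standard monomials gives mu = 6. Corank 2; j^3 = s^3 is a perfect cube, so E-series; the 4-jet and mu = 6 give E_6.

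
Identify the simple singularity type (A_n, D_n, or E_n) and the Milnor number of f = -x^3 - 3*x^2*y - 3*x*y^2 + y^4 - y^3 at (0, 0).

Type E_6, Milnor number mu = 6.

The Hessian of f at 0 has rank 0. Corank 2; j^3 = -(x + y)^3 is a perfect cube, so E-series; the 4-jet and mu = 6 give E_6.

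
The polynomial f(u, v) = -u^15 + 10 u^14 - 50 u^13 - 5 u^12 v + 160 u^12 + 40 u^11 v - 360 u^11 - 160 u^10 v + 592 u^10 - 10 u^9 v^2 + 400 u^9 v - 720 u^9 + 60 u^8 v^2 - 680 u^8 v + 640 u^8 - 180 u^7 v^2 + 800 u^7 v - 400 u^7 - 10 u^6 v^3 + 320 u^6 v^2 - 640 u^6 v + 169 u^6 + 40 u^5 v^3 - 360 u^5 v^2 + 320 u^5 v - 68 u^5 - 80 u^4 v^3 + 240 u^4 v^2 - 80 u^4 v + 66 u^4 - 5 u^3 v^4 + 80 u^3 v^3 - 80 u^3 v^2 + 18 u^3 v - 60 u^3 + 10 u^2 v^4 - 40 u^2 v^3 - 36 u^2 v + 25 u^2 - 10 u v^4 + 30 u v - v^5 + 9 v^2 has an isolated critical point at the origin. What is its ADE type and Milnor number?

The Hessian of f at 0 is [[50, 30], [30, 18]] with rank 1, so corank 1. A Groebner basis of the Jacobian ideal J(f) in C{u,v} is {3125*u/1539 + v^3 - 50*v^2/57 + 625*v/513, u^2 - 20*u/19 + 9*v^2/95 - 12*v/19, u*v + 50*u/57 + 21*v^2/95 + 10*v/19}; counting standard monomials gives mu = 4. Corank 1: A-series; mu = 4 gives A_4.

Type A_4, Milnor number mu = 4.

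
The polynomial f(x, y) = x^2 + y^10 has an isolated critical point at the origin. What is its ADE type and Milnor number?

The Hessian of f at 0 is [[2, 0], [0, 0]] with rank 1, so corank 1. A Groebner basis of the Jacobian ideal J(f) in C{x,y} is {y^9, x}; counting standard monomials gives mu = 9. Corank 1: A-series; mu = 9 gives A_9.

Type A_{9}, Milnor number mu = 9.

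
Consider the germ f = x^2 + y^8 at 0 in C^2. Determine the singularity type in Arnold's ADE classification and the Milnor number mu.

The Hessian of f at 0 is [[2, 0], [0, 0]] with rank 1, so corank 1. A Groebner basis of the Jacobian ideal J(f) in C{x,y} is {y^7, x}; counting standard monomials gives mu = 7. Corank 1: A-series; mu = 7 gives A_7.

Type A7, Milnor number mu = 7.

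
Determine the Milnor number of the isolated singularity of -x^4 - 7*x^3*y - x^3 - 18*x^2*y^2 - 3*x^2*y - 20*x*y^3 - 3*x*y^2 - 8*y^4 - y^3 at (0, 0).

The Hessian of f at 0 has rank 0. Corank 2; j^3 = -(x + y)^3 is a perfect cube, so E-series; the 4-jet and mu = 7 give E_7.

7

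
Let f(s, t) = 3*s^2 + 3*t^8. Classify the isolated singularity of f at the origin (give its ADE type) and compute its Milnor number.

Type A7, Milnor number mu = 7.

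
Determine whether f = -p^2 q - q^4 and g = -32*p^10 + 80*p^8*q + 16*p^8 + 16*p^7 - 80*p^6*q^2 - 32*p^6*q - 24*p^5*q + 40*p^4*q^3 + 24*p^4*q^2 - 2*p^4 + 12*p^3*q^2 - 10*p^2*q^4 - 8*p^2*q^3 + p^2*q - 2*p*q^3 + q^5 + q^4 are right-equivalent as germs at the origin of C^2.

The Hessian of f at 0 has rank 0. Corank 2; j^3 = -p^2*q has shape L^2 M (L != M), so D-series; mu = 5 gives D_5. The Hessian of g at 0 has rank 0. Corank 2; j^3 = p^2*q has shape L^2 M (L != M), so D-series; mu = 5 gives D_5. Both have type D_5, hence right-equivalent.

Yes.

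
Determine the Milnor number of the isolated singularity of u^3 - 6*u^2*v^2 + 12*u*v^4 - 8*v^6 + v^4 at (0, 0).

6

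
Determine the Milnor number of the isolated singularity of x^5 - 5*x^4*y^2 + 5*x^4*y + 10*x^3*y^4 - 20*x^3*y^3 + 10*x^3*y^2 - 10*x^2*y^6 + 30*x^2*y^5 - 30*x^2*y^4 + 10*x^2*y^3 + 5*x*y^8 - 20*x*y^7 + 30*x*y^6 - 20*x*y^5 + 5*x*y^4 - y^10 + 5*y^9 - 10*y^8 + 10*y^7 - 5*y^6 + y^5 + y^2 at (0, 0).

The Hessian of f at 0 has rank 1. Corank 1: A-series; mu = 4 gives A_4.

4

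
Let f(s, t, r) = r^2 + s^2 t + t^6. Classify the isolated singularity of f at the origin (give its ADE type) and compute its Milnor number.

The Hessian of f at 0 has rank 1. Corank 2; j^3 = s^2*t has shape L^2 M (L != M), so D-series; mu = 7 gives D_7.

Type D_7, Milnor number mu = 7.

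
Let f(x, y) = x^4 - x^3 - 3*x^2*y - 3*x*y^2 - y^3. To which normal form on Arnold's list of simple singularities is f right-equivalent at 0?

E6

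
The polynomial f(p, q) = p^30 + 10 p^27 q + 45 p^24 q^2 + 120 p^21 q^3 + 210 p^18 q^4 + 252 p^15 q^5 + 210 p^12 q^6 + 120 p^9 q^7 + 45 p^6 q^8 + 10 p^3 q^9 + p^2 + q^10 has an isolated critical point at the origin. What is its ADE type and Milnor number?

Type A_{9}, Milnor number mu = 9.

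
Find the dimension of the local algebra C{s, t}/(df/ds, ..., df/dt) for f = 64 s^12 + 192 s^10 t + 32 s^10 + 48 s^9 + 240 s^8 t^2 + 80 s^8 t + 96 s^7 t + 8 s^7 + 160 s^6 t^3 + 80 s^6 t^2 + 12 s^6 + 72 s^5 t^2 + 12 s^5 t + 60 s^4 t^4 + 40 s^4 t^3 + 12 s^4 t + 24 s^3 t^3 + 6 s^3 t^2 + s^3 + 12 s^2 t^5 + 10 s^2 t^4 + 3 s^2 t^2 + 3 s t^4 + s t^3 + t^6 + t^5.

The Hessian of f at 0 is [[0, 0], [0, 0]] with rank 0, so corank 2. A Groebner basis of the Jacobian ideal J(f) in C{s,t} is {-s^2 + t^4 - t^3/3, s^3, s^2*t + s^2/3 + t^3/9, s^2 + s*t^2 + t^3/3}; counting standard monomials gives mu = 7. Corank 2; j^3 = s^3 is a perfect cube, so E-series; the 4-jet and mu = 7 give E_7.

7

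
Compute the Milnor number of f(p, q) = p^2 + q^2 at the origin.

1

The Hessian of f at 0 is [[2, 0], [0, 2]] with rank 2, so corank 0. A Groebner basis of the Jacobian ideal J(f) in C{p,q} is {p, q}; counting standard monomials gives mu = 1. Corank 0: nondegenerate Morse point, so A_1.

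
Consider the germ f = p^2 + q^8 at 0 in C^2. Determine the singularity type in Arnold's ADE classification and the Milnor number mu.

Type A_{7}, Milnor number mu = 7.

The Hessian of f at 0 has rank 1. Corank 1: A-series; mu = 7 gives A_7.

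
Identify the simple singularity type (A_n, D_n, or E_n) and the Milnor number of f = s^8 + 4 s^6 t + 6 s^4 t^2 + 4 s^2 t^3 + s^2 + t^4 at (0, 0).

The Hessian of f at 0 has rank 1. Corank 1: A-series; mu = 3 gives A_3.

Type A3, Milnor number mu = 3.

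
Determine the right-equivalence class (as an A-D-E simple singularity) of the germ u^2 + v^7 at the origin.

A_{6}

The Hessian of f at 0 is [[2, 0], [0, 0]] with rank 1, so corank 1. A Groebner basis of the Jacobian ideal J(f) in C{u,v} is {v^6, u}; counting standard monomials gives mu = 6. Corank 1: A-series; mu = 6 gives A_6.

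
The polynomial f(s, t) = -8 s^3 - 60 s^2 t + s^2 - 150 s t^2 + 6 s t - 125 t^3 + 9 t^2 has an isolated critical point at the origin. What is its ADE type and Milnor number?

Type A_2, Milnor number mu = 2.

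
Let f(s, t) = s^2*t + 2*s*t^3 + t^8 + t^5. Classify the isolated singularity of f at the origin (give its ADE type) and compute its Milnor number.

Type D9, Milnor number mu = 9.

The Hessian of f at 0 is [[0, 0], [0, 0]] with rank 0, so corank 2. A Groebner basis of the Jacobian ideal J(f) in C{s,t} is {s^4, s^3*t - s^2/8 - s*t^2/8, s^3 + s^2*t^2, s*t + t^3}; counting standard monomials gives mu = 9. Corank 2; j^3 = s^2*t has shape L^2 M (L != M), so D-series; mu = 9 gives D_9.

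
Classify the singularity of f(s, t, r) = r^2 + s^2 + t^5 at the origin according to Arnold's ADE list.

A_4

The Hessian of f at 0 has rank 2. Corank 1: A-series; mu = 4 gives A_4.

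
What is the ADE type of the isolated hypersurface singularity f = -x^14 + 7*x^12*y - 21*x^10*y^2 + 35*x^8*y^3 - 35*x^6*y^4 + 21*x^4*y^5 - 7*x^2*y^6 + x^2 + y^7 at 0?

The Hessian of f at 0 is [[2, 0], [0, 0]] with rank 1, so corank 1. A Groebner basis of the Jacobian ideal J(f) in C{x,y} is {y^6, x}; counting standard monomials gives mu = 6. Corank 1: A-series; mu = 6 gives A_6.

A_{6}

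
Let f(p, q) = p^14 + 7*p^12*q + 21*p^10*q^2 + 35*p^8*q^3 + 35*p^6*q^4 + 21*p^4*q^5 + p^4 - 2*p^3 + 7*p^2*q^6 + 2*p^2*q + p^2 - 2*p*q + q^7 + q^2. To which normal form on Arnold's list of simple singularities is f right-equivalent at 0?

A_6

The Hessian of f at 0 has rank 1. Corank 1: A-series; mu = 6 gives A_6.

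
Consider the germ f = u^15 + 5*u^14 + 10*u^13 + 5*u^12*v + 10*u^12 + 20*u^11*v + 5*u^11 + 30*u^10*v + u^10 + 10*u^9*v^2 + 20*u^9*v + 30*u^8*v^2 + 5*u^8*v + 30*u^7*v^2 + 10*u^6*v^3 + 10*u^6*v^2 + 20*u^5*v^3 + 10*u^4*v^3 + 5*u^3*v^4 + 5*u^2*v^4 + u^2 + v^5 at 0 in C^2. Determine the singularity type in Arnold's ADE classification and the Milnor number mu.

Type A_{4}, Milnor number mu = 4.

The Hessian of f at 0 is [[2, 0], [0, 0]] with rank 1, so corank 1. A Groebner basis of the Jacobian ideal J(f) in C{u,v} is {v^4, u}; counting standard monomials gives mu = 4. Corank 1: A-series; mu = 4 gives A_4.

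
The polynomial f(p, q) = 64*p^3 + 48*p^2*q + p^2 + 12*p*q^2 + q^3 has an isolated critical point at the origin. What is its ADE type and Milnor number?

Type A2, Milnor number mu = 2.

The Hessian of f at 0 has rank 1. Corank 1: A-series; mu = 2 gives A_2.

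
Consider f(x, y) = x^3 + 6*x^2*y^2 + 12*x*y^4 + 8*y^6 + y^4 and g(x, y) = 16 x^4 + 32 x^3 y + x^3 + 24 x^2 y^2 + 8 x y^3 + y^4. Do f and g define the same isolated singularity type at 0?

Yes.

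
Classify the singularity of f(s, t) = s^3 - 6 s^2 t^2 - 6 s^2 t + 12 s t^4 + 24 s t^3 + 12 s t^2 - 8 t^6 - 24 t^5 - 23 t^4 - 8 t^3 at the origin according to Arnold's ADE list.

E6

The Hessian of f at 0 has rank 0. Corank 2; j^3 = (s - 2*t)^3 is a perfect cube, so E-series; the 4-jet and mu = 6 give E_6.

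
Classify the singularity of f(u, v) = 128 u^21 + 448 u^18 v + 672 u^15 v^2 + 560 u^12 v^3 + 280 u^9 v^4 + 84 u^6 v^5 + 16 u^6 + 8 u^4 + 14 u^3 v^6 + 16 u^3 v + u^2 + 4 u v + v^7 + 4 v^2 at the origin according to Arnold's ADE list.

A_6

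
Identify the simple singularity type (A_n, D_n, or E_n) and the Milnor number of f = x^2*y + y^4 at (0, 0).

The Hessian of f at 0 is [[0, 0], [0, 0]] with rank 0, so corank 2. A Groebner basis of the Jacobian ideal J(f) in C{x,y} is {x^3, x^2/4 + y^3, x*y}; counting standard monomials gives mu = 5. Corank 2; j^3 = x^2*y has shape L^2 M (L != M), so D-series; mu = 5 gives D_5.

Type D_5, Milnor number mu = 5.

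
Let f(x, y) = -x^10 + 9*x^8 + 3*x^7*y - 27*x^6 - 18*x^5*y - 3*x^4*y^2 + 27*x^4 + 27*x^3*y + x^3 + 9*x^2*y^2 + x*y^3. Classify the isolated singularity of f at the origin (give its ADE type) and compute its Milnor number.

Type E_7, Milnor number mu = 7.

The Hessian of f at 0 is [[0, 0], [0, 0]] with rank 0, so corank 2. A Groebner basis of the Jacobian ideal J(f) in C{x,y} is {x^2/3 + y^4 + y^3/9, x^3, x^2*y - x^2/9 - y^3/27, 2*x^2/3 + x*y^2 + 2*y^3/9}; counting standard monomials gives mu = 7. Corank 2; j^3 = x^3 is a perfect cube, so E-series; the 4-jet and mu = 7 give E_7.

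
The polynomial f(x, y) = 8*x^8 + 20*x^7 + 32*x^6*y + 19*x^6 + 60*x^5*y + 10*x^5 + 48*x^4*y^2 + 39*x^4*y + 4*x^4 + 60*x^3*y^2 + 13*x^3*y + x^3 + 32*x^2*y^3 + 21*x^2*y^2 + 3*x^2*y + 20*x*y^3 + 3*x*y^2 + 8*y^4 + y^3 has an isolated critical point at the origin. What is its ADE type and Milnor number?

The Hessian of f at 0 is [[0, 0], [0, 0]] with rank 0, so corank 2. A Groebner basis of the Jacobian ideal J(f) in C{x,y} is {x^2/3 + 2*x*y/3 + y^4 + y^3/9 + y^2/3, x^3 + y^3, x^2*y + x^2/9 + 2*x*y/9 - 26*y^3/27 + y^2/9, -x^2/9 + x*y^2 - 2*x*y/9 + 26*y^3/27 - y^2/9}; counting standard monomials gives mu = 7. Corank 2; j^3 = (x + y)^3 is a perfect cube, so E-series; the 4-jet and mu = 7 give E_7.

Type E_7, Milnor number mu = 7.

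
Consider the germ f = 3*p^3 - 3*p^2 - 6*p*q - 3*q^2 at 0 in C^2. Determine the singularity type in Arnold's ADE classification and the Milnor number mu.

The Hessian of f at 0 is [[-6, -6], [-6, -6]] with rank 1, so corank 1. A Groebner basis of the Jacobian ideal J(f) in C{p,q} is {q^2, p + q}; counting standard monomials gives mu = 2. Corank 1: A-series; mu = 2 gives A_2.

Type A2, Milnor number mu = 2.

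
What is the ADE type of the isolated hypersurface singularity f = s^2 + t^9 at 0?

The Hessian of f at 0 is [[2, 0], [0, 0]] with rank 1, so corank 1. A Groebner basis of the Jacobian ideal J(f) in C{s,t} is {t^8, s}; counting standard monomials gives mu = 8. Corank 1: A-series; mu = 8 gives A_8.

A_8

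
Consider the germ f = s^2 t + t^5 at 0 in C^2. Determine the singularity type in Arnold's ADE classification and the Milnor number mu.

Type D_{6}, Milnor number mu = 6.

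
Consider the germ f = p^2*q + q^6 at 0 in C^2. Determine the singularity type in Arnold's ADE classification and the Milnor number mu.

Type D_{7}, Milnor number mu = 7.

The Hessian of f at 0 has rank 0. Corank 2; j^3 = p^2*q has shape L^2 M (L != M), so D-series; mu = 7 gives D_7.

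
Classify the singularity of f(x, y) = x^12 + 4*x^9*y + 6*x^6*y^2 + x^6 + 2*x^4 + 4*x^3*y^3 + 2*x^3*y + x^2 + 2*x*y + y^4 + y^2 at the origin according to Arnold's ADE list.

The Hessian of f at 0 is [[2, 2], [2, 2]] with rank 1, so corank 1. A Groebner basis of the Jacobian ideal J(f) in C{x,y} is {y^3, x + y}; counting standard monomials gives mu = 3. Corank 1: A-series; mu = 3 gives A_3.

A3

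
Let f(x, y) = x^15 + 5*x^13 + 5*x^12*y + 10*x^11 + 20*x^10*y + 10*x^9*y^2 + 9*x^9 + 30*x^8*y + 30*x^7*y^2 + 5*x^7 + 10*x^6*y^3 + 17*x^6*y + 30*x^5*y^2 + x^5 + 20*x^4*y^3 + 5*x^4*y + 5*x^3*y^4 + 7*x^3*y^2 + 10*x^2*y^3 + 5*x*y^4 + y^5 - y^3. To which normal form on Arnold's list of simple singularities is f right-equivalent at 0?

The Hessian of f at 0 is [[0, 0], [0, 0]] with rank 0, so corank 2. A Groebner basis of the Jacobian ideal J(f) in C{x,y} is {x^4 - 2*y^2, x^3*y + y^2/2, x*y^2, y^3}; counting standard monomials gives mu = 8. Corank 2; j^3 = -y^3 is a perfect cube, so E-series; the 5-jet and mu = 8 give E_8.

E_{8}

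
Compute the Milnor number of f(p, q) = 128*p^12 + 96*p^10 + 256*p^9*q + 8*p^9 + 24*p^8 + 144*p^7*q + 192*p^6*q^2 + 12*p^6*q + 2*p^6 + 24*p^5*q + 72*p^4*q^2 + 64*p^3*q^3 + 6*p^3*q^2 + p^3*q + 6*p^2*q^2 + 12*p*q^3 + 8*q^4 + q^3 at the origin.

7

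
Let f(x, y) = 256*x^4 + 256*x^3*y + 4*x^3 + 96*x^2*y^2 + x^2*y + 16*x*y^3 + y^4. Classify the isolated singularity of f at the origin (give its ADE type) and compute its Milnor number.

Type D_5, Milnor number mu = 5.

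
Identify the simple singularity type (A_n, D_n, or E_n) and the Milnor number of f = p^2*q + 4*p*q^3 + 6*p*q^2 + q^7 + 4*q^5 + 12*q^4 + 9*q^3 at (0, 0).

Type D_8, Milnor number mu = 8.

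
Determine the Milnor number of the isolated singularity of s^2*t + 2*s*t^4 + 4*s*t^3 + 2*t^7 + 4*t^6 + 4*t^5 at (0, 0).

8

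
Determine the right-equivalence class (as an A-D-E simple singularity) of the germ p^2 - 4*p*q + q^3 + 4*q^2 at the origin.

A_2

The Hessian of f at 0 has rank 1. Corank 1: A-series; mu = 2 gives A_2.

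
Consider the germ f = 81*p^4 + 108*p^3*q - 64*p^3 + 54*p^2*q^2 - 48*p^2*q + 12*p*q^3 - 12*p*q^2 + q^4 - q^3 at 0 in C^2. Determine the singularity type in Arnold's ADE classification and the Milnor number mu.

The Hessian of f at 0 has rank 0. Corank 2; j^3 = -(4*p + q)^3 is a perfect cube, so E-series; the 4-jet and mu = 6 give E_6.

Type E_6, Milnor number mu = 6.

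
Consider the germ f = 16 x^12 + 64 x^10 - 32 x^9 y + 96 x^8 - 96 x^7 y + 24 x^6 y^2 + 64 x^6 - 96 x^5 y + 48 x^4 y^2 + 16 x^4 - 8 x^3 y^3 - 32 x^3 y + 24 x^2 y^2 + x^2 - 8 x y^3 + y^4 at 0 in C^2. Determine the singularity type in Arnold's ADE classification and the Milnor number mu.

Type A_3, Milnor number mu = 3.

The Hessian of f at 0 has rank 1. Corank 1: A-series; mu = 3 gives A_3.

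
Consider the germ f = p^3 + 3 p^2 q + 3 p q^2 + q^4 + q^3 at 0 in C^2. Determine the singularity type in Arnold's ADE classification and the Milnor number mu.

Type E_6, Milnor number mu = 6.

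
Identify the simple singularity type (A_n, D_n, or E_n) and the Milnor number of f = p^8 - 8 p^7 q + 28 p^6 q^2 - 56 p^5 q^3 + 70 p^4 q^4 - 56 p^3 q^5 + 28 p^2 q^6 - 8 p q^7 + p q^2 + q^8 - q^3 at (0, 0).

Type D_{9}, Milnor number mu = 9.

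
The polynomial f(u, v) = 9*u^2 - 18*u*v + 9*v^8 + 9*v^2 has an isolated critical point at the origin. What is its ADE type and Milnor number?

Type A7, Milnor number mu = 7.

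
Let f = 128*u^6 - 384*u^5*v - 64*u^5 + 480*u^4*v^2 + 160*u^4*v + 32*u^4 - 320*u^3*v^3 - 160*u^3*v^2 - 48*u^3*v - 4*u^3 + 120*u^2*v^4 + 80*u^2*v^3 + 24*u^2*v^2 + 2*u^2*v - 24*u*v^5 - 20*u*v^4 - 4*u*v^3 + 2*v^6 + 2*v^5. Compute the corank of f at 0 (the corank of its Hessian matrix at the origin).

2

Hessian at 0 has rank 0.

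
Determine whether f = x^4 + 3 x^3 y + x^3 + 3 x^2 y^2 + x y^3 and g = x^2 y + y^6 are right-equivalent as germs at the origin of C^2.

No.

The Hessian of f at 0 is [[0, 0], [0, 0]] with rank 0, so corank 2. A Groebner basis of the Jacobian ideal J(f) in C{x,y} is {3*x^2 + y^4 + y^3, x^3, x^2*y - x^2 - y^3/3, 2*x^2 + x*y^2 + 2*y^3/3}; counting standard monomials gives mu = 7. Corank 2; j^3 = x^3 is a perfect cube, so E-series; the 4-jet and mu = 7 give E_7. The Hessian of g at 0 is [[0, 0], [0, 0]] with rank 0, so corank 2. A Groebner basis of the Jacobian ideal J(g) in C{x,y} is {x^2/6 + y^5, x^3, x*y}; counting standard monomials gives mu = 7. Corank 2; j^3 = x^2*y has shape L^2 M (L != M), so D-series; mu = 7 gives D_7. f is E_7 but g is D_7, hence not right-equivalent.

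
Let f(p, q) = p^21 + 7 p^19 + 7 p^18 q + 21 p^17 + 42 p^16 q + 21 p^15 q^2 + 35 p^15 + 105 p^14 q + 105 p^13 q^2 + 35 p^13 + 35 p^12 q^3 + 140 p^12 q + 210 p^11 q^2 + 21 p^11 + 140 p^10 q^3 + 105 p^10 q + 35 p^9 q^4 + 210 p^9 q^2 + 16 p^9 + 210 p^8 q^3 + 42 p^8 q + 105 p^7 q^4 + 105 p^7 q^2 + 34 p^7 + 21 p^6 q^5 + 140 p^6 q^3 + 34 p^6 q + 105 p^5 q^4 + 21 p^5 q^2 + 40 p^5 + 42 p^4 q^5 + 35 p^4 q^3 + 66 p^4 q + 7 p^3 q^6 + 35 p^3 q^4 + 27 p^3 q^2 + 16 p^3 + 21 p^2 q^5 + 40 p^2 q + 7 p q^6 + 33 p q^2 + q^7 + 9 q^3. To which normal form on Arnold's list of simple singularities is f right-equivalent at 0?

D_{8}

The Hessian of f at 0 is [[0, 0], [0, 0]] with rank 0, so corank 2. A Groebner basis of the Jacobian ideal J(f) in C{p,q} is {558976*p^2/88479 + p*q^3 + 1048192*p*q/88479 + 157240*q^2/29493, -1024*p^2/81 - 1792*p*q/81 + q^4 - 256*q^2/27, p^3 - 27*p*q^2/16 - 27*q^3/32, p^2*q + 3*p*q^2/2 + 9*q^3/16}; counting standard monomials gives mu = 8. Corank 2; j^3 = (p + q)*(4*p + 3*q)^2 has shape L^2 M (L != M), so D-series; mu = 8 gives D_8.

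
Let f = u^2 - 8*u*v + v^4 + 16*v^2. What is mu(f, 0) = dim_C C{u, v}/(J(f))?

3

The Hessian of f at 0 has rank 1. Corank 1: A-series; mu = 3 gives A_3.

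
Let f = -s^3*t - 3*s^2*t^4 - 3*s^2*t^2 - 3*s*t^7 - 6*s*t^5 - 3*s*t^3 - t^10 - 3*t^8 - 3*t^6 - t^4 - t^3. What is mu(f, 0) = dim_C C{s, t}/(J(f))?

The Hessian of f at 0 is [[0, 0], [0, 0]] with rank 0, so corank 2. A Groebner basis of the Jacobian ideal J(f) in C{s,t} is {s^3 - 3*s*t^2 + 3*t^2, s^2*t + 2*s*t^2, t^3}; counting standard monomials gives mu = 7. Corank 2; j^3 = -t^3 is a perfect cube, so E-series; the 4-jet and mu = 7 give E_7.

7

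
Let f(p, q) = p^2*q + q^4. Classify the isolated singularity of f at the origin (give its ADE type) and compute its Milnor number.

Type D_5, Milnor number mu = 5.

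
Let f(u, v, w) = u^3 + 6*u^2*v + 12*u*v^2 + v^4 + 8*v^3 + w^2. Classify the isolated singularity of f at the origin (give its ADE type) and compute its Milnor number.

Type E_6, Milnor number mu = 6.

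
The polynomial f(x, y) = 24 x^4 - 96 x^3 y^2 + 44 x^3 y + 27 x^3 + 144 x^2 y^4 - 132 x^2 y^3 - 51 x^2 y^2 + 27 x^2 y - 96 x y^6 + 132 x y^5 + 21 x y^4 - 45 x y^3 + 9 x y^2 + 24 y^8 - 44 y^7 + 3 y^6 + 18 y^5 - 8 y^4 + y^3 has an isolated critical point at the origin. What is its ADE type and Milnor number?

Type E_7, Milnor number mu = 7.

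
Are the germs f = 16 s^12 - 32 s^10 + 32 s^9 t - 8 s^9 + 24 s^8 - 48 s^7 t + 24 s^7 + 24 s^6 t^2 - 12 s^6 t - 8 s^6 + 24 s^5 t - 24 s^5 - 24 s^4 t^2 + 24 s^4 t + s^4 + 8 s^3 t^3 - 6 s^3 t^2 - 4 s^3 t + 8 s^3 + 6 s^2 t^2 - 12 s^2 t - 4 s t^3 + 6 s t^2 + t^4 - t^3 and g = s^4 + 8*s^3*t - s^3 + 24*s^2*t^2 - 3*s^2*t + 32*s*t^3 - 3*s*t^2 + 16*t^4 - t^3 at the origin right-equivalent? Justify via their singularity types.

Yes.

The Hessian of f at 0 is [[0, 0], [0, 0]] with rank 0, so corank 2. A Groebner basis of the Jacobian ideal J(f) in C{s,t} is {t^4, s*t^2 - 2*t^3/3, s^2 - s*t + t^2/4}; counting standard monomials gives mu = 6. Corank 2; j^3 = (2*s - t)^3 is a perfect cube, so E-series; the 4-jet and mu = 6 give E_6. The Hessian of g at 0 is [[0, 0], [0, 0]] with rank 0, so corank 2. A Groebner basis of the Jacobian ideal J(g) in C{s,t} is {t^4, s*t^2 + 4*t^3/3, s^2 + 2*s*t + t^2}; counting standard monomials gives mu = 6. Corank 2; j^3 = -(s + t)^3 is a perfect cube, so E-series; the 4-jet and mu = 6 give E_6. Both have type E_6, hence right-equivalent.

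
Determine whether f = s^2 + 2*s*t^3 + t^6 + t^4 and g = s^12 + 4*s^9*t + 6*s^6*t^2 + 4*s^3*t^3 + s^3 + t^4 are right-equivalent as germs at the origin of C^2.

No.

The Hessian of f at 0 has rank 1. Corank 1: A-series; mu = 3 gives A_3. The Hessian of g at 0 has rank 0. Corank 2; j^3 = s^3 is a perfect cube, so E-series; the 4-jet and mu = 6 give E_6. f is A_3 but g is E_6, hence not right-equivalent.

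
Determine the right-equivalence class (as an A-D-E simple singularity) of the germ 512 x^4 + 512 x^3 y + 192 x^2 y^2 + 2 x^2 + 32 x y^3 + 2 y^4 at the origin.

A3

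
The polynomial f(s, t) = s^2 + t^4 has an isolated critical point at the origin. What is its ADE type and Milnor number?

Type A_3, Milnor number mu = 3.

The Hessian of f at 0 is [[2, 0], [0, 0]] with rank 1, so corank 1. A Groebner basis of the Jacobian ideal J(f) in C{s,t} is {t^3, s}; counting standard monomials gives mu = 3. Corank 1: A-series; mu = 3 gives A_3.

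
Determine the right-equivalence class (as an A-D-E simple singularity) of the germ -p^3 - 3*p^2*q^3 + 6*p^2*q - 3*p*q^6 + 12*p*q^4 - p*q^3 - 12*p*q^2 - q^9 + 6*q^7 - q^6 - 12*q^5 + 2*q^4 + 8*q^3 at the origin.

The Hessian of f at 0 has rank 0. Corank 2; j^3 = -(p - 2*q)^3 is a perfect cube, so E-series; the 4-jet and mu = 7 give E_7.

E_7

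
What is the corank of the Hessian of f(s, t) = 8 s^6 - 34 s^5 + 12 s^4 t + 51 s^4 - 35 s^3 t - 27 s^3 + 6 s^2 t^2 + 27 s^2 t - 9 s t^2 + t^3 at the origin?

2

The Hessian at 0 is [[0, 0], [0, 0]] of rank 0; hence corank 2.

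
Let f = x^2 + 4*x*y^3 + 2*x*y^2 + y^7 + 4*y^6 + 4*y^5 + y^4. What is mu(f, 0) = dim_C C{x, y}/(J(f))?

6

The Hessian of f at 0 has rank 1. Corank 1: A-series; mu = 6 gives A_6.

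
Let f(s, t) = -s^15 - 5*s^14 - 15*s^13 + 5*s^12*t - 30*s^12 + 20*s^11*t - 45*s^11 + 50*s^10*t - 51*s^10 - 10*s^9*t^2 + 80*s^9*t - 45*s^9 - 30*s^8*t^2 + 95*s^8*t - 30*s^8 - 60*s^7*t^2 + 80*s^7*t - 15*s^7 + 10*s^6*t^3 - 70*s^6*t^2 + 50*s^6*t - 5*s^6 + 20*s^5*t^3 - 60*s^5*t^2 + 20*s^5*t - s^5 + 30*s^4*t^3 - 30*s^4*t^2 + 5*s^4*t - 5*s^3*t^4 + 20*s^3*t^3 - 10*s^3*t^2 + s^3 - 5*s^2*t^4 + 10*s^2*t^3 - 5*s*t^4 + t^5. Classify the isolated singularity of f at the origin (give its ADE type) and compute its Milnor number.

Type E_8, Milnor number mu = 8.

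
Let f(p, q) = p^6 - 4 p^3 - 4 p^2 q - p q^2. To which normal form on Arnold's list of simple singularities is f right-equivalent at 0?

D_7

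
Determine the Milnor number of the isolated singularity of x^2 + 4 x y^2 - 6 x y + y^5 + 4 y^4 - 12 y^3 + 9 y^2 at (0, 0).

4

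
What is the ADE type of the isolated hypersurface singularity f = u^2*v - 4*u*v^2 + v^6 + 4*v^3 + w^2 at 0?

D_{7}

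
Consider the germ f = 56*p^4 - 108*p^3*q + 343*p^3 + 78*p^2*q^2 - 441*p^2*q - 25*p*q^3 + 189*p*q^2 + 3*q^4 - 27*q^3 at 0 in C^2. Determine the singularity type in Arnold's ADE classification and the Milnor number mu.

The Hessian of f at 0 is [[0, 0], [0, 0]] with rank 0, so corank 2. A Groebner basis of the Jacobian ideal J(f) in C{p,q} is {17294403*p^2/4 - 7411887*p*q/2 + q^4 - 343*q^3/4 + 3176523*q^2/4, p^3 + 5733*p^2/4 - 2457*p*q/2 - 3*q^3/28 + 1053*q^2/4, p^2*q + 8575*p^2/4 - 3675*p*q/2 - 19*q^3/84 + 1575*q^2/4, 2401*p^2 + p*q^2 - 2058*p*q - 10*q^3/21 + 441*q^2}; counting standard monomials gives mu = 7. Corank 2; j^3 = (7*p - 3*q)^3 is a perfect cube, so E-series; the 4-jet and mu = 7 give E_7.

Type E7, Milnor number mu = 7.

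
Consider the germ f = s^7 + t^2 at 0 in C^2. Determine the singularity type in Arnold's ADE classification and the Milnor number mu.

Type A_{6}, Milnor number mu = 6.

The Hessian of f at 0 is [[0, 0], [0, 2]] with rank 1, so corank 1. A Groebner basis of the Jacobian ideal J(f) in C{s,t} is {s^6, t}; counting standard monomials gives mu = 6. Corank 1: A-series; mu = 6 gives A_6.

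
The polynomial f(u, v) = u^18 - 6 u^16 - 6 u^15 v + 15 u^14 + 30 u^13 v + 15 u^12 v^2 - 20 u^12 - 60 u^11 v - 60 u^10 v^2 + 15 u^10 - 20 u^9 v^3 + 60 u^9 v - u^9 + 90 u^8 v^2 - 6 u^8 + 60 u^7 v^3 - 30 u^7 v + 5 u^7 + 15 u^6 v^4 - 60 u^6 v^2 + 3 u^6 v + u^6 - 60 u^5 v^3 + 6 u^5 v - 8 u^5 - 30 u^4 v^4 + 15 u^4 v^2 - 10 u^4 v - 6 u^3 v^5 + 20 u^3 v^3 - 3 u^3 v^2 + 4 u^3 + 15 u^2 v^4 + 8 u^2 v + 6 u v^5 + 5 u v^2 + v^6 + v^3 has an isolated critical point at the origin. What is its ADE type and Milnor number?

Type D_{7}, Milnor number mu = 7.

The Hessian of f at 0 has rank 0. Corank 2; j^3 = (u + v)*(2*u + v)^2 has shape L^2 M (L != M), so D-series; mu = 7 gives D_7.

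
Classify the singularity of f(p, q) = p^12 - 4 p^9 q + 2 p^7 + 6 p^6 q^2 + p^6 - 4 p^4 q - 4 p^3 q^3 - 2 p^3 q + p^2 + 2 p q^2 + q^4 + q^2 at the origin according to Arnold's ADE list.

The Hessian of f at 0 is [[2, 0], [0, 2]] with rank 2, so corank 0. A Groebner basis of the Jacobian ideal J(f) in C{p,q} is {p, q}; counting standard monomials gives mu = 1. Corank 0: nondegenerate Morse point, so A_1.

A_{1}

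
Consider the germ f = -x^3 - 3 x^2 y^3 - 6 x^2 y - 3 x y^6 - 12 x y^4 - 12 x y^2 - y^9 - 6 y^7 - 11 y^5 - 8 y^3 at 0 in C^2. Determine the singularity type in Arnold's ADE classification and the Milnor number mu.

Type E_8, Milnor number mu = 8.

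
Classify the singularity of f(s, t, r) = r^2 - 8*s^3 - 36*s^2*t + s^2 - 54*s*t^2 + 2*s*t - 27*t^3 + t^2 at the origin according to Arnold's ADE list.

The Hessian of f at 0 has rank 2. Corank 1: A-series; mu = 2 gives A_2.

A_2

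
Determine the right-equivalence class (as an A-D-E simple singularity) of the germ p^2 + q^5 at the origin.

The Hessian of f at 0 has rank 1. Corank 1: A-series; mu = 4 gives A_4.

A_4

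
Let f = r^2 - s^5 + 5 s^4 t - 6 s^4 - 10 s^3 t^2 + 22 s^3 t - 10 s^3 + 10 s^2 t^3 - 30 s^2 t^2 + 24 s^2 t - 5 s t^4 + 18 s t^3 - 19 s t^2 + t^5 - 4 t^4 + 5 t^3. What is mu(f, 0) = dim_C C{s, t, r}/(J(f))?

4

The Hessian of f at 0 is [[0, 0, 0], [0, 0, 0], [0, 0, 2]] with rank 1, so corank 2. A Groebner basis of the Jacobian ideal J(f) in C{s,t,r} is {t^3, s^2 - t^2/6, s*t - t^2/2, r}; counting standard monomials gives mu = 4. Corank 2; j^3 = -(s - t)*(10*s^2 - 14*s*t + 5*t^2) splits into three distinct lines over C (the quadratic factor has nonzero discriminant), so D_4.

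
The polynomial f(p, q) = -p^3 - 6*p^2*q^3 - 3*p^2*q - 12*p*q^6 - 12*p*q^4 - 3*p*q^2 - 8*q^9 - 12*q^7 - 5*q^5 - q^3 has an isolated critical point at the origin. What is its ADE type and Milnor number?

The Hessian of f at 0 is [[0, 0], [0, 0]] with rank 0, so corank 2. A Groebner basis of the Jacobian ideal J(f) in C{p,q} is {p^2/4 + p*q^3 + p*q/2 + q^2/4, q^4, p^3 - 3*p*q^2 - 2*q^3, p^2*q + 2*p*q^2 + q^3}; counting standard monomials gives mu = 8. Corank 2; j^3 = -(p + q)^3 is a perfect cube, so E-series; the 5-jet and mu = 8 give E_8.

Type E_8, Milnor number mu = 8.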